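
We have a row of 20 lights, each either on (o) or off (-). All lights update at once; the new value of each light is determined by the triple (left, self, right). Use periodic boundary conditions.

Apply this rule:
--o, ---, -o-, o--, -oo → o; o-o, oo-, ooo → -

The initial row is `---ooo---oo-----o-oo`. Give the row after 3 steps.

ooooo--oooooooooooo-

oooo--oooo-oooooo-o-
o---ooo----o------o-
ooooo--oooooooooooo-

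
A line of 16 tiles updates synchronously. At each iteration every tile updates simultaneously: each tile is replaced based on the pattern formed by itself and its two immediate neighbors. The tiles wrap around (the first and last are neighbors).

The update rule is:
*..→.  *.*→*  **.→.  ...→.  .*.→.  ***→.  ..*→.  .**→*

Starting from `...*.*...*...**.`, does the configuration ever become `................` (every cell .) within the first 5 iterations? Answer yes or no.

yes

....*........*..
................
all cells are . at iteration 2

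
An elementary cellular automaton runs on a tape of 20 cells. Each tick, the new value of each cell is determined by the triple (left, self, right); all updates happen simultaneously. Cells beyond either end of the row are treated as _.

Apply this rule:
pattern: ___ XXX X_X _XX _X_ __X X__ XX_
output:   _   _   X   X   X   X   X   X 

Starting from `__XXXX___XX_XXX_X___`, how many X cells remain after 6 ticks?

_XX__XX_XXXXX_XXXX__
XXXXXXXXX___XXX__XX_
X_______XX_XX_XXXXXX
XX_____XXXXXXXX____X
XXX___XX______XX__XX
X_XX_XXXX____XXXXXXX
count of X: 14

14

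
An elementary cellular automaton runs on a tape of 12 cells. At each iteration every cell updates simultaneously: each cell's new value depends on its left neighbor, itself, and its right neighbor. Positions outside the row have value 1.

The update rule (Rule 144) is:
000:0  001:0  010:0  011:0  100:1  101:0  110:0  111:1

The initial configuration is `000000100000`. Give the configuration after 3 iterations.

100000010000
010000001000
001000000100

001000000100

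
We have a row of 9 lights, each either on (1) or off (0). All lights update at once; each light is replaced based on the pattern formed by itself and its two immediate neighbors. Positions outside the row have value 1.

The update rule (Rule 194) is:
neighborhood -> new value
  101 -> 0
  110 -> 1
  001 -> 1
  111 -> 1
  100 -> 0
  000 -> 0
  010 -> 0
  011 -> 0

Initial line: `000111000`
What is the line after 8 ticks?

001011001
010001010
000010000
000100001
001000010
010000100
000001001
000010010

000010010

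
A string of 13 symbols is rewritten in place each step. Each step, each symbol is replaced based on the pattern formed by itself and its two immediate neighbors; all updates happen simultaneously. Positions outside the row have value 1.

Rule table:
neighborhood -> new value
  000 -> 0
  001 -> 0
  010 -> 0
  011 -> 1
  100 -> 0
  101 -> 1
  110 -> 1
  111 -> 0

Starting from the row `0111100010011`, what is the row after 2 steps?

1100100000010
0100000000001

0100000000001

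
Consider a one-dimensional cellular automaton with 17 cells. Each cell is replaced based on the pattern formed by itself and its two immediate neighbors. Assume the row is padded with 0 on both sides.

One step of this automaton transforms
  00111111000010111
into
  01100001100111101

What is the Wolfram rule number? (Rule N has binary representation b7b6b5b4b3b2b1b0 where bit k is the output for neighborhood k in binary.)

position 3: 111 → 0  (bit 7 = 0)
position 7: 110 → 1  (bit 6 = 1)
position 13: 101 → 1  (bit 5 = 1)
position 8: 100 → 1  (bit 4 = 1)
position 2: 011 → 1  (bit 3 = 1)
position 12: 010 → 1  (bit 2 = 1)
position 1: 001 → 1  (bit 1 = 1)
position 0: 000 → 0  (bit 0 = 0)
bits b7..b0 = 01111110 = 126

126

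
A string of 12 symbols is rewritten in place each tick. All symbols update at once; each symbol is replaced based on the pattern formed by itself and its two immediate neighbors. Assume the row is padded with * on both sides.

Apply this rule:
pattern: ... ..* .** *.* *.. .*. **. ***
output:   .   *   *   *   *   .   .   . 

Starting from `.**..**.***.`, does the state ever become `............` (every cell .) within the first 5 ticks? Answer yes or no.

**.***.**..*
..**..**.***
***.***.**..
...**..**.**
*.**.***.**.
tick 5 is *.**.***.**., still not uniform .

no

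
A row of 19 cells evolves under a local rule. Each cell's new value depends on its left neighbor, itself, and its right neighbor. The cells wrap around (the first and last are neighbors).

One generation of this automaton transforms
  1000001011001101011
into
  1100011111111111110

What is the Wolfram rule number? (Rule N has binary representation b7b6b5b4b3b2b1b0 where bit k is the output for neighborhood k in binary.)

126

position 18: 111 → 0  (bit 7 = 0)
position 0: 110 → 1  (bit 6 = 1)
position 7: 101 → 1  (bit 5 = 1)
position 1: 100 → 1  (bit 4 = 1)
position 8: 011 → 1  (bit 3 = 1)
position 6: 010 → 1  (bit 2 = 1)
position 5: 001 → 1  (bit 1 = 1)
position 2: 000 → 0  (bit 0 = 0)
bits b7..b0 = 01111110 = 126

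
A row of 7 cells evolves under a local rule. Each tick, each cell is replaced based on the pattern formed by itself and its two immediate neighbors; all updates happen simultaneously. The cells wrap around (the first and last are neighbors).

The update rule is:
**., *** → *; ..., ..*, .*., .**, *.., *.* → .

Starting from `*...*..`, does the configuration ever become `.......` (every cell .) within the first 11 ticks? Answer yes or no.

yes

.......
all cells are . at tick 1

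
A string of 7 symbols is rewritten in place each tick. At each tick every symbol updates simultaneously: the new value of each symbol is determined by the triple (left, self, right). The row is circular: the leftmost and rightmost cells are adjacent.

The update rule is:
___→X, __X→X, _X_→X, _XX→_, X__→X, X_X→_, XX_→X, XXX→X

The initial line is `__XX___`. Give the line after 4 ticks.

XXXX__X

XX_XXXX
XX__XXX
XXXX_XX
XXXX__X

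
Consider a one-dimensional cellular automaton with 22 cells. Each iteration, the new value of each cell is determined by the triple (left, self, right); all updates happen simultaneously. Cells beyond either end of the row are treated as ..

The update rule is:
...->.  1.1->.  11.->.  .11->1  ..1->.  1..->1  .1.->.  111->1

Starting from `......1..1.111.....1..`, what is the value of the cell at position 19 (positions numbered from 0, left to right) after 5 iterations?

.......1...11.1.....1.
........1..1...1.....1
.........1..1...1.....
..........1..1...1....
...........1..1...1...
position 19 holds .

.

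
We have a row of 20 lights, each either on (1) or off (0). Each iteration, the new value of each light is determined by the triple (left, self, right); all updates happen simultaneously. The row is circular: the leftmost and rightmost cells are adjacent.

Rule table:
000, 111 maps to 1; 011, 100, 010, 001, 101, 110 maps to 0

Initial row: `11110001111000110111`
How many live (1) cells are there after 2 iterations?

iteration 1: 11100100110010000011
iteration 2: 11000000000000111001
count of 1: 6

6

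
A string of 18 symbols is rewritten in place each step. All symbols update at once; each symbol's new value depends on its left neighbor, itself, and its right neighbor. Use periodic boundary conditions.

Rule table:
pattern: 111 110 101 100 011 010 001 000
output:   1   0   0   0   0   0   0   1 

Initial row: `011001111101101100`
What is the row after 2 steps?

011110010011111100

000000111000000001
011110010011111100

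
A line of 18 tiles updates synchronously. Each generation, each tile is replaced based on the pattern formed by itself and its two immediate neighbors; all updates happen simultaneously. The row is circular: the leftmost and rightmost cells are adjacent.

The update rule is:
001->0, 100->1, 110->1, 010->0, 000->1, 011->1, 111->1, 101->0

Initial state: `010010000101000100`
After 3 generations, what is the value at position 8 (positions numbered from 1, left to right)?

001001110000110011
100101111110111011
110001111110111011
position 8 holds 1

1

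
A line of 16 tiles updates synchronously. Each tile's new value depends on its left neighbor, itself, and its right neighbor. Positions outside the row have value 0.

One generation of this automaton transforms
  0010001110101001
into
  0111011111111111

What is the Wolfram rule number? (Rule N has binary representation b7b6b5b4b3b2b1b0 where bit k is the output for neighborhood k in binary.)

254

position 7: 111 → 1  (bit 7 = 1)
position 8: 110 → 1  (bit 6 = 1)
position 9: 101 → 1  (bit 5 = 1)
position 3: 100 → 1  (bit 4 = 1)
position 6: 011 → 1  (bit 3 = 1)
position 2: 010 → 1  (bit 2 = 1)
position 1: 001 → 1  (bit 1 = 1)
position 0: 000 → 0  (bit 0 = 0)
bits b7..b0 = 11111110 = 254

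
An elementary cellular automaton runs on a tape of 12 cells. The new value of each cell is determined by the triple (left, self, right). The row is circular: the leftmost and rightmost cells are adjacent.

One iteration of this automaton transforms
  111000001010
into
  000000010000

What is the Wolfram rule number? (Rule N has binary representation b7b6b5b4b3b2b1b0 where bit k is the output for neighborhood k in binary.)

position 1: 111 → 0  (bit 7 = 0)
position 2: 110 → 0  (bit 6 = 0)
position 9: 101 → 0  (bit 5 = 0)
position 3: 100 → 0  (bit 4 = 0)
position 0: 011 → 0  (bit 3 = 0)
position 8: 010 → 0  (bit 2 = 0)
position 7: 001 → 1  (bit 1 = 1)
position 4: 000 → 0  (bit 0 = 0)
bits b7..b0 = 00000010 = 2

2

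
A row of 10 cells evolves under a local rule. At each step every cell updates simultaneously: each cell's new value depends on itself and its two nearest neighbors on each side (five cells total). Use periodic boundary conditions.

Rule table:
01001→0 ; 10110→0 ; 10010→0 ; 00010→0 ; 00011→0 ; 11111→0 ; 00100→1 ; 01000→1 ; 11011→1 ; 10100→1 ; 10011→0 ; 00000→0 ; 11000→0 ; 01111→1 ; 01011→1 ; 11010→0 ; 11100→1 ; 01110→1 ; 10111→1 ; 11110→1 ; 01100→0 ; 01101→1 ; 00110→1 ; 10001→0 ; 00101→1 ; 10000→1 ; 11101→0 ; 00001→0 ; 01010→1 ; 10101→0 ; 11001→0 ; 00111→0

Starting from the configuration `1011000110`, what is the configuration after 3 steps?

step 1: 0100000110
step 2: 0111000100
step 3: 0011000110

0011000110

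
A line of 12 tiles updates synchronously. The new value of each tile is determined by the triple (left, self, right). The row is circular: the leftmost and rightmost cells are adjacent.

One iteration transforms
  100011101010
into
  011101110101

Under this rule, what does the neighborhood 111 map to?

1

At position 5 the neighborhood is 111; the next row has 1 there.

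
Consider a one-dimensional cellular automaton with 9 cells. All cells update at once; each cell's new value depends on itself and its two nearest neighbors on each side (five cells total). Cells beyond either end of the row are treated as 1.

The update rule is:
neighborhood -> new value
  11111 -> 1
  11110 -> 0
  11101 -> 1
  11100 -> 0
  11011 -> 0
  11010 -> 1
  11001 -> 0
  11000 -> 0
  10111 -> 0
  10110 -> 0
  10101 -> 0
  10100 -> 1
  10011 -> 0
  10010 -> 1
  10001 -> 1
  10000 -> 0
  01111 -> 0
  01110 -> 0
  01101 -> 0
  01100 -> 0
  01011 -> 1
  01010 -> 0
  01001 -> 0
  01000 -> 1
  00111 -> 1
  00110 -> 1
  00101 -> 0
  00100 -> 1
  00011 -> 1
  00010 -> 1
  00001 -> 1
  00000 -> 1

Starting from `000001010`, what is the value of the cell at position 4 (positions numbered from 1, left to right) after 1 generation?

001110001
position 4 holds 1

1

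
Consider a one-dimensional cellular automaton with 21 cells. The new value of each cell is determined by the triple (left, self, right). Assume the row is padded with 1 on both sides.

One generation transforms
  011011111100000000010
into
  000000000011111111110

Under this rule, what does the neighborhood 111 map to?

0

At position 5 the neighborhood is 111; the next row has 0 there.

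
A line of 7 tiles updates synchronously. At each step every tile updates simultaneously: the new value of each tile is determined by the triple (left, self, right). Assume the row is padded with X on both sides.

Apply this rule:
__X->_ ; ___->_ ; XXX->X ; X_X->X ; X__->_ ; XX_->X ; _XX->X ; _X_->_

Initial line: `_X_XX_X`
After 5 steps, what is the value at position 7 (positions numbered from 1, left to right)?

X_XXXXX
XXXXXXX
XXXXXXX  (fixed point — unchanged through step 5)
position 7 holds X

X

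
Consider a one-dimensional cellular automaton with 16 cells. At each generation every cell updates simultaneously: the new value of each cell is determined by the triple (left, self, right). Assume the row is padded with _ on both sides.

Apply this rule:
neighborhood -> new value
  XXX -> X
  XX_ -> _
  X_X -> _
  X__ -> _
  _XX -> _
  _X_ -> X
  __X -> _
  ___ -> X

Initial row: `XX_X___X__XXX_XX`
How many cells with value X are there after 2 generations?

generation 1: ___X_X_X___X____
generation 2: XX_X_X_X_X_X_XXX
count of X: 10

10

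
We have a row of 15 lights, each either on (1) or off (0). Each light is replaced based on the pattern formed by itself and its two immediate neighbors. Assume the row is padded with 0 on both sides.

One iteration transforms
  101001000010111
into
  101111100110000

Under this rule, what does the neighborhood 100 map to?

1

At position 3 the neighborhood is 100; the next row has 1 there.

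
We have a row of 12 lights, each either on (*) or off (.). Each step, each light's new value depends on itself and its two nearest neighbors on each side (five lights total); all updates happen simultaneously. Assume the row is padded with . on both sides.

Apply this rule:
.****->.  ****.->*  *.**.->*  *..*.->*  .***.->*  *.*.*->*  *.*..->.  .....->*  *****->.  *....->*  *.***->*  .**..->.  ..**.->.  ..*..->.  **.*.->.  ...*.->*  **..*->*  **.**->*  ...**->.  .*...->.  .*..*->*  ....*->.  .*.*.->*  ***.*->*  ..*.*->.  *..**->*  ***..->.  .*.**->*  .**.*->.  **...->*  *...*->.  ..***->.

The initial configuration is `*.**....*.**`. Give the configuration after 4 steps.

..*....**.**

.**.**.*.**.
...**..***.*
*....**.**..
..*....**.**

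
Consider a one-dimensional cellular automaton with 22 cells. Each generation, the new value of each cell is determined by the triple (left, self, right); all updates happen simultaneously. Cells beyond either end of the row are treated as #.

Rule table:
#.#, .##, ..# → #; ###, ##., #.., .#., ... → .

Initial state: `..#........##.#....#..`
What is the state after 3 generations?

........##.#....#..##.

generation 1: .#........##.#....#..#
generation 2: #........##.#....#..##
generation 3: ........##.#....#..##.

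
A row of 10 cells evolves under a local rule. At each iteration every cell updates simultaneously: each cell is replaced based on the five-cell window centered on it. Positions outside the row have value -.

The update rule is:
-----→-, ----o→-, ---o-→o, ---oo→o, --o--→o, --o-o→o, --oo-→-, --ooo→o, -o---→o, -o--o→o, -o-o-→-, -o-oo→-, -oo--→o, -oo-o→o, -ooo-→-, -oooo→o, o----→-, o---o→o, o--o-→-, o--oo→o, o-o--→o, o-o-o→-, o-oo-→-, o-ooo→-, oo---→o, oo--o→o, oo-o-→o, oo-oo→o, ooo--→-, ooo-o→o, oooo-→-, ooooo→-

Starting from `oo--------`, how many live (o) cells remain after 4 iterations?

5

-oo-------
o-oo------
o--oo-----
ooo-oo----
count of o: 5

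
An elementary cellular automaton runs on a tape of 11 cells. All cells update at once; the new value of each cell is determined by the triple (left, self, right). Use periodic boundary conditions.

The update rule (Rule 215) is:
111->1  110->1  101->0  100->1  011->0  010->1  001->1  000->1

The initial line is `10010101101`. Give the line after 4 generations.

11011101111

11110100100
01110111111
00110011111
11011101111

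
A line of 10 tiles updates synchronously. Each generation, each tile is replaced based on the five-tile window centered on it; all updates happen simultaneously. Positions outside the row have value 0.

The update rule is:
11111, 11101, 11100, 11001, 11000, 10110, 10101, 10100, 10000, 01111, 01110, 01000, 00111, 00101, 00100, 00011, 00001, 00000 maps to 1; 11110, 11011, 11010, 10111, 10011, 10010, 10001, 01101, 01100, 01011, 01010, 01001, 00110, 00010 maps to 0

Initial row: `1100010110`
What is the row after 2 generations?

1010010101

generation 1: 0010010101
generation 2: 1010010101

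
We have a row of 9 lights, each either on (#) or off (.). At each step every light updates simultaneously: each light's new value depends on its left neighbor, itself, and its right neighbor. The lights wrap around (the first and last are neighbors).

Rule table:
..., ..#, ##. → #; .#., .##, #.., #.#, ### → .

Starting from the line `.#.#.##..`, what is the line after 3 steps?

.....#.##

#.....#.#
#.####...
.....#.##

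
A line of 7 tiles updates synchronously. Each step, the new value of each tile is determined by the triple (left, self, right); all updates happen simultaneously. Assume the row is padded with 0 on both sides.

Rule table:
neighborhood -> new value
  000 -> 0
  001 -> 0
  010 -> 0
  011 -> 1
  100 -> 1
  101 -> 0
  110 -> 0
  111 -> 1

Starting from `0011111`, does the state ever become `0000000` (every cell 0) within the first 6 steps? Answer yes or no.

no

0011110
0011101
0011000
0010100
0000010
0000001
step 6 is 0000001, still not uniform 0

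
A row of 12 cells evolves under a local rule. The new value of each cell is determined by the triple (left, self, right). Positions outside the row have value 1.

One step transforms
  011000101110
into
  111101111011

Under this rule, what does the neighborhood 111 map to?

At position 9 the neighborhood is 111; the next row has 0 there.

0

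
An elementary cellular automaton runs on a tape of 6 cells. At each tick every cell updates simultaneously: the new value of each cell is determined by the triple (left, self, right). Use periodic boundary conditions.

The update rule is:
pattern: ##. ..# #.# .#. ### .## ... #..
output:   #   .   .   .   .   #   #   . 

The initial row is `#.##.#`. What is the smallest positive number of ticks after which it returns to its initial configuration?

#.##.#

1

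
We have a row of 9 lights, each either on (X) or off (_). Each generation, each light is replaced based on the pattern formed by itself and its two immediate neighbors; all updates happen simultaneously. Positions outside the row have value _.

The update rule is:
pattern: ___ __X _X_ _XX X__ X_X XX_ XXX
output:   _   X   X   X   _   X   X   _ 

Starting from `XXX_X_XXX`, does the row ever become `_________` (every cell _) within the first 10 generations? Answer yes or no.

no

generation 1: X_XXXXX_X
generation 2: XXX___XXX
generation 3: X_X__XX_X
generation 4: XXX_XXXXX
generation 5: X_XXX___X
generation 6: XXX_X__XX
generation 7: X_XXX_XXX
generation 8: XXX_XXX_X
generation 9: X_XXX_XXX  (repeats generation 7; period 2)
generation 10: XXX_XXX_X
generation 10 is XXX_XXX_X, still not uniform _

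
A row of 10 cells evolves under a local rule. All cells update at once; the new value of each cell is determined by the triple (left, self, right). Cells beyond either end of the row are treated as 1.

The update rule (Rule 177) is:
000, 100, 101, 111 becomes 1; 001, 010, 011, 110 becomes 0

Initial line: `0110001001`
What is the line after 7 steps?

1010100100

step 1: 1001100100
step 2: 0100010010
step 3: 1011001001
step 4: 0100100100
step 5: 1010010010
step 6: 0101001001
step 7: 1010100100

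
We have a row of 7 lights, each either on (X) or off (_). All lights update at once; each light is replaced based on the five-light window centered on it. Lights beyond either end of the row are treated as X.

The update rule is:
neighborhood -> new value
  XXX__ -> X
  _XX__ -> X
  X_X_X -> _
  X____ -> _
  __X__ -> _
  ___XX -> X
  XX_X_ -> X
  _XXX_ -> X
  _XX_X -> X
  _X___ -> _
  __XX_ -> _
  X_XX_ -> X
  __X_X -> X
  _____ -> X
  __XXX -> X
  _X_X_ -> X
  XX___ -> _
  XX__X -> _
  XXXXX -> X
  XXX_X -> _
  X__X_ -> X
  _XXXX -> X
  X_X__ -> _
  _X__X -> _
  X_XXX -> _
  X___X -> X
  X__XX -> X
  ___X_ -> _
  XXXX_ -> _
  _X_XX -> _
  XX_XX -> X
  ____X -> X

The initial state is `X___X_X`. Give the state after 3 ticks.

X_X_X__
_X_X__X
X_X__XX

X_X__XX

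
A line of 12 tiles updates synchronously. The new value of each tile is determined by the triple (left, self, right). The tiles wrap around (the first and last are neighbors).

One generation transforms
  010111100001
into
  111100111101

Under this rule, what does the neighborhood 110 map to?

At position 6 the neighborhood is 110; the next row has 1 there.

1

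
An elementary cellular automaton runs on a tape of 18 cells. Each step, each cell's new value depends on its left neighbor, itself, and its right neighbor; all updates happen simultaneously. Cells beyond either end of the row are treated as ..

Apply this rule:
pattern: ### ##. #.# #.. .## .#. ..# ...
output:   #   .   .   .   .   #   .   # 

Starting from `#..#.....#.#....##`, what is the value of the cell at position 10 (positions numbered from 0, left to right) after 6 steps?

step 1: #..#.###.#.#.##...
step 2: #..#..#..#.#....##
step 3: #..#..#..#.#.##...
step 4: #..#..#..#.#....##  (repeats step 2; period 2)
step 6: #..#..#..#.#....##
position 10 holds .

.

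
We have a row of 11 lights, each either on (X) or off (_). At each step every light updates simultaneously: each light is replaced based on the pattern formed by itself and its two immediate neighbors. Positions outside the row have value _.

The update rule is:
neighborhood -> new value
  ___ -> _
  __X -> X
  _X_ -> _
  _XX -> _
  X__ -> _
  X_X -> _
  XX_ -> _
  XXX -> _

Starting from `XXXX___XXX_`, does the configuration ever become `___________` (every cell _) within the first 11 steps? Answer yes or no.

yes

______X____
_____X_____
____X______
___X_______
__X________
_X_________
X__________
___________
all cells are _ at step 8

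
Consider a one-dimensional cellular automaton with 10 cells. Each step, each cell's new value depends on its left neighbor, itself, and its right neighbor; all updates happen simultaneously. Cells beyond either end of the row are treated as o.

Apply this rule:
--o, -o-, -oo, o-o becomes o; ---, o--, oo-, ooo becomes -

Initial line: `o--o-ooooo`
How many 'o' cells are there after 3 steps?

--oooo----
-oo------o
oo------oo
count of o: 4

4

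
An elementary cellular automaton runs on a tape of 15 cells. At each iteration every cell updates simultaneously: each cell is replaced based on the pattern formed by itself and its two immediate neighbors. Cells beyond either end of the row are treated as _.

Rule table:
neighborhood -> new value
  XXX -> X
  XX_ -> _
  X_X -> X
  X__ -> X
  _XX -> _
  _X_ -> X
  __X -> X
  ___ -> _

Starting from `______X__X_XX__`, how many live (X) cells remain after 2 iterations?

9

_____XXXXXX__X_
____X_XXXX_XXXX
count of X: 9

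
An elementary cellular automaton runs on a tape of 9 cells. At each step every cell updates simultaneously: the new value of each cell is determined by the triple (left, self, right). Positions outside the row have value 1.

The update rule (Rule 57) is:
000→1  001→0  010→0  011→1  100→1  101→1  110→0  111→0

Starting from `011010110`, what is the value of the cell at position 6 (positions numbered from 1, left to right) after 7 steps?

110101101
001011011
100110110
010101101
101011011
010110110
101101101
position 6 holds 1

1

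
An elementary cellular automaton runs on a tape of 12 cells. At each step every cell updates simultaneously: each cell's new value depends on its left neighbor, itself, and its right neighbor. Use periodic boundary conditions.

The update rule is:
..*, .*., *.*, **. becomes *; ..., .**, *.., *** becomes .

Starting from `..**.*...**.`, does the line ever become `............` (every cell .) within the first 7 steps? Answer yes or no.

.*.***..*.*.
***..*.****.
..*.***...**
.***..*..*.*
*..*.**.****
*.***.**....
**..**.*...*
step 7 is **..**.*...*, still not uniform .

no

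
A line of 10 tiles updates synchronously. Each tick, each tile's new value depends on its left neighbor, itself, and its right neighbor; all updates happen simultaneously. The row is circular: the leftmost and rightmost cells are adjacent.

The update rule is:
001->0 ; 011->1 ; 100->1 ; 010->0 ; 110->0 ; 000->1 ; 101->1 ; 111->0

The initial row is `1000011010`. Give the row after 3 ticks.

1010010101

0111010101
1100101010
1010010101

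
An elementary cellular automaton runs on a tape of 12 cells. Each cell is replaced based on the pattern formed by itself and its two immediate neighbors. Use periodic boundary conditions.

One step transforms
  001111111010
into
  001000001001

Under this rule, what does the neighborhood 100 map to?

1

At position 11 the neighborhood is 100; the next row has 1 there.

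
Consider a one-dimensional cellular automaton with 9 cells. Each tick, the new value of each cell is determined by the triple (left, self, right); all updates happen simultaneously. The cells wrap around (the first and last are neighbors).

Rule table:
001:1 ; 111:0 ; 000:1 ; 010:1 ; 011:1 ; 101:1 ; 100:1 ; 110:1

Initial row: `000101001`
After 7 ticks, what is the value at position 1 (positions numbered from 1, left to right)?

1

111111111
000000000
111111111  (repeats tick 1; period 2)
tick 7: 111111111
position 1 holds 1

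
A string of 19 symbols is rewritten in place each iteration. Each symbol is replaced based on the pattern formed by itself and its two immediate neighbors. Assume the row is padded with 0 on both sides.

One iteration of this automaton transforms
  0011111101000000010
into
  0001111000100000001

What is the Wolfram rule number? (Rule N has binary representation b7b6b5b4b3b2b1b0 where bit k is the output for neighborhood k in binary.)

144

position 3: 111 → 1  (bit 7 = 1)
position 7: 110 → 0  (bit 6 = 0)
position 8: 101 → 0  (bit 5 = 0)
position 10: 100 → 1  (bit 4 = 1)
position 2: 011 → 0  (bit 3 = 0)
position 9: 010 → 0  (bit 2 = 0)
position 1: 001 → 0  (bit 1 = 0)
position 0: 000 → 0  (bit 0 = 0)
bits b7..b0 = 10010000 = 144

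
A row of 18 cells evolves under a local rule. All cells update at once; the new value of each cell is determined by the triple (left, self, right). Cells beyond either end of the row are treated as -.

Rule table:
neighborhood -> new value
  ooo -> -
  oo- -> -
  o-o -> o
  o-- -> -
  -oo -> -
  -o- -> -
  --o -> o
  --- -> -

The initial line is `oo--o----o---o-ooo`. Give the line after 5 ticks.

----o---o-o-------

---o----o---o-o---
--o----o---o-o----
-o----o---o-o-----
o----o---o-o------
----o---o-o-------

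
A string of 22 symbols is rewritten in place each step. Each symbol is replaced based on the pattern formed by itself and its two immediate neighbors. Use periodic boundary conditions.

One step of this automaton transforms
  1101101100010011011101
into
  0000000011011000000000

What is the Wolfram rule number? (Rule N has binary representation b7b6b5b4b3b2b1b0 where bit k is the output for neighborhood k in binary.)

21

position 0: 111 → 0  (bit 7 = 0)
position 1: 110 → 0  (bit 6 = 0)
position 2: 101 → 0  (bit 5 = 0)
position 8: 100 → 1  (bit 4 = 1)
position 3: 011 → 0  (bit 3 = 0)
position 11: 010 → 1  (bit 2 = 1)
position 10: 001 → 0  (bit 1 = 0)
position 9: 000 → 1  (bit 0 = 1)
bits b7..b0 = 00010101 = 21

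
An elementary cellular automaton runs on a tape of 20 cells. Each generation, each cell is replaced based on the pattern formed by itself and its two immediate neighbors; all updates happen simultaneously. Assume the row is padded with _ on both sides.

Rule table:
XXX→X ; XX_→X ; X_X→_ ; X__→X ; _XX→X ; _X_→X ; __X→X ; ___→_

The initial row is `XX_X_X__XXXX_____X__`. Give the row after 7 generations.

XX_X_XXXXXXXX___XXX_
XX_X_XXXXXXXXX_XXXXX
XX_X_XXXXXXXXX_XXXXX  (fixed point — unchanged through generation 7)

XX_X_XXXXXXXXX_XXXXX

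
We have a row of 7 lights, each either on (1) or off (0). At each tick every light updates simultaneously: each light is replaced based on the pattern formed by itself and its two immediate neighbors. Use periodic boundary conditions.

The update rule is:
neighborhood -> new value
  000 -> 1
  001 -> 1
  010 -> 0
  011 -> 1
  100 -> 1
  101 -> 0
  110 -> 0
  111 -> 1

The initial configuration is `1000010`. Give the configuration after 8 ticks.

1111101

0111100
1111011
1110011
1101111
1001111
0111111
0111110
1111101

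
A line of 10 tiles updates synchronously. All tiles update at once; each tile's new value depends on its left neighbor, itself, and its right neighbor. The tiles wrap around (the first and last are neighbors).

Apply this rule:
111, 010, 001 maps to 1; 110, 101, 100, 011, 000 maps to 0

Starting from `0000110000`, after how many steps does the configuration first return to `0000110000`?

10

0001000000
0011000000
0100000000
1100000000
0000000001
0000000011
0000000100
0000001100
0000010000
0000110000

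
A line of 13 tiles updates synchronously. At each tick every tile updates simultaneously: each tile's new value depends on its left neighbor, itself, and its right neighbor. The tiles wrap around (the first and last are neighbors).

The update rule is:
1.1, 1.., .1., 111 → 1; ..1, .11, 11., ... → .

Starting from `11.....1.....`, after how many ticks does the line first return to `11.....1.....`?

26

..1....11....
..11.....1...
....1....11..
....11.....1.
......1....11
1.....11.....
11......1....
..1.....11...
..11......1..
....1.....11.
....11......1
1.....1.....1
.1....11.....
.11.....1....
...1....11...
...11.....1..
.....1....11.
.....11.....1
1......1....1
.1.....11....
.11......1...
...1.....11..
...11......1.
.....1.....11
1....11......
11.....1.....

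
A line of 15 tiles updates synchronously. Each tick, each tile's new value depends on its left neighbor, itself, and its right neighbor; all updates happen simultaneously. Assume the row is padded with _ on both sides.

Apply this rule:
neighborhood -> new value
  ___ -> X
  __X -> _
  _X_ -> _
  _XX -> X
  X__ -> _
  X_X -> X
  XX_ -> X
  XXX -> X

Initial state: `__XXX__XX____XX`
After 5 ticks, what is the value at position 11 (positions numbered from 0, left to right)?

tick 1: X_XXX__XX_XX_XX
tick 2: _XXXX__XXXXXXXX
tick 3: _XXXX__XXXXXXXX  (fixed point — unchanged through tick 5)
position 11 holds X

X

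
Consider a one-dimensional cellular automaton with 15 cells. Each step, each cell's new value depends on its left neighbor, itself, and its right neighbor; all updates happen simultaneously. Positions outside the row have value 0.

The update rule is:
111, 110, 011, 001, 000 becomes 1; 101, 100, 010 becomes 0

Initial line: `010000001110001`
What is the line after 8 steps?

111111111110110

100111111110110
001111111110110
111111111110110
111111111110110  (fixed point — unchanged through step 8)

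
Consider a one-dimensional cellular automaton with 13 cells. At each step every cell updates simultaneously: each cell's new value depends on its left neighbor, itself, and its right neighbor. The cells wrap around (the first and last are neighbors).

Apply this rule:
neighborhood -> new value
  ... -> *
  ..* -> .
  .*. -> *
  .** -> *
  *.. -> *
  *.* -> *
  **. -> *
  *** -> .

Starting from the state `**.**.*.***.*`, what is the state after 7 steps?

.**.*...*****

step 1: .********.***
step 2: **......***.*
step 3: .******.*.***
step 4: **....*****.*
step 5: .****.*...***
step 6: **..*****.*.*
step 7: .**.*...*****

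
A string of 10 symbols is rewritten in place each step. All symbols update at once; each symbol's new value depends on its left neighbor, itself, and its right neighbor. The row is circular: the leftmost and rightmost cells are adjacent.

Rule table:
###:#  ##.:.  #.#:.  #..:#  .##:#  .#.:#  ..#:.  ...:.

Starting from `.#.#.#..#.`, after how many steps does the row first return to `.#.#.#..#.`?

.#.#.##.##
.#.#.#..#.

2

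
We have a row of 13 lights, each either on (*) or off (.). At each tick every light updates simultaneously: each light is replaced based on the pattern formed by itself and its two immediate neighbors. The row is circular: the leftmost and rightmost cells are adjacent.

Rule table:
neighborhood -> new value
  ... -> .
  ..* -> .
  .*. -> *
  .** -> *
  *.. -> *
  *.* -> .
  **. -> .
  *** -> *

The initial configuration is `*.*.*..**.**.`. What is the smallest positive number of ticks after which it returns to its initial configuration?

tick 1: *.*.**.*..*..
tick 2: *.*.*..**.**.

2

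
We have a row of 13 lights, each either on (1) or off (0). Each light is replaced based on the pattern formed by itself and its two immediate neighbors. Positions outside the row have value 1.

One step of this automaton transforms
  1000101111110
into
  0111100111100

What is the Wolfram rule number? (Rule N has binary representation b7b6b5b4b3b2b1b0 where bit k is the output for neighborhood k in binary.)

position 7: 111 → 1  (bit 7 = 1)
position 0: 110 → 0  (bit 6 = 0)
position 5: 101 → 0  (bit 5 = 0)
position 1: 100 → 1  (bit 4 = 1)
position 6: 011 → 0  (bit 3 = 0)
position 4: 010 → 1  (bit 2 = 1)
position 3: 001 → 1  (bit 1 = 1)
position 2: 000 → 1  (bit 0 = 1)
bits b7..b0 = 10010111 = 151

151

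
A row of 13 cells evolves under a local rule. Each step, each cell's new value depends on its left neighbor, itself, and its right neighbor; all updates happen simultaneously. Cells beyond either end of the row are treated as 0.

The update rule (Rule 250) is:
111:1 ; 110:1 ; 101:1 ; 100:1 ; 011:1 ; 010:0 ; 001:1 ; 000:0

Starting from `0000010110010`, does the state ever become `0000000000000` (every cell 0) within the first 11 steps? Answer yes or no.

no

step 1: 0000101111101
step 2: 0001011111110
step 3: 0010111111111
step 4: 0101111111111
step 5: 1011111111111
step 6: 0111111111111
step 7: 1111111111111
step 8: 1111111111111  (fixed point — unchanged through step 11)
step 11 is 1111111111111, still not uniform 0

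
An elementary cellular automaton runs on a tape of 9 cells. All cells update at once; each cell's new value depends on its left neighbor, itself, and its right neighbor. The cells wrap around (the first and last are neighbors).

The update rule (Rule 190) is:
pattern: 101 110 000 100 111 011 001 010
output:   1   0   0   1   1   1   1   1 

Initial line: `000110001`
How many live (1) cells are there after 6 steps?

7

step 1: 101101011
step 2: 011011111
step 3: 110111110
step 4: 101111101
step 5: 011111011
step 6: 111110110
count of 1: 7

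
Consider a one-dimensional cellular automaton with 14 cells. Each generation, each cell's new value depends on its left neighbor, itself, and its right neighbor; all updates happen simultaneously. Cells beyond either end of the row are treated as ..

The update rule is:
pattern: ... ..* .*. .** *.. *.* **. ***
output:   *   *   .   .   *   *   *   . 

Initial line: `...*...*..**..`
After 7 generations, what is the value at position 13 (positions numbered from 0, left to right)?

***.***.**.***
..**..**.**..*
**.***.**.***.
.**..**.**..**
*.***.**.***.*
.*..**.**..**.
*.**.**.***.**
position 13 holds *

*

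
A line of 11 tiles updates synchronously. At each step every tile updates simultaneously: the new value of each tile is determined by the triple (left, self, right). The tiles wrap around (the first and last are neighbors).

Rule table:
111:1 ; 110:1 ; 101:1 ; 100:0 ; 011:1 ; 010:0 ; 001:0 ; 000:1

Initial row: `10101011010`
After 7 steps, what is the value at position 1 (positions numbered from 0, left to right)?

01010111101
10101111110
01011111111
10111111111
11111111111
11111111111  (fixed point — unchanged through step 7)
position 1 holds 1

1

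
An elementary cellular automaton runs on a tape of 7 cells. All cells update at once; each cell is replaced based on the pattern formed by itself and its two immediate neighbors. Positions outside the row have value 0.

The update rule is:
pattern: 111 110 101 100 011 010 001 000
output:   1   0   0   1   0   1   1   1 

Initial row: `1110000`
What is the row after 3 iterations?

0101111
1100110
0011001

0011001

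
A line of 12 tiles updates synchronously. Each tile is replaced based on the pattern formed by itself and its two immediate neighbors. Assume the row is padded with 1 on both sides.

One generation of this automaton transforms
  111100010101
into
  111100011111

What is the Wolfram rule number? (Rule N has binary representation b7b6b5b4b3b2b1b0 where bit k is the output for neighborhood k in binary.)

position 0: 111 → 1  (bit 7 = 1)
position 3: 110 → 1  (bit 6 = 1)
position 8: 101 → 1  (bit 5 = 1)
position 4: 100 → 0  (bit 4 = 0)
position 11: 011 → 1  (bit 3 = 1)
position 7: 010 → 1  (bit 2 = 1)
position 6: 001 → 0  (bit 1 = 0)
position 5: 000 → 0  (bit 0 = 0)
bits b7..b0 = 11101100 = 236

236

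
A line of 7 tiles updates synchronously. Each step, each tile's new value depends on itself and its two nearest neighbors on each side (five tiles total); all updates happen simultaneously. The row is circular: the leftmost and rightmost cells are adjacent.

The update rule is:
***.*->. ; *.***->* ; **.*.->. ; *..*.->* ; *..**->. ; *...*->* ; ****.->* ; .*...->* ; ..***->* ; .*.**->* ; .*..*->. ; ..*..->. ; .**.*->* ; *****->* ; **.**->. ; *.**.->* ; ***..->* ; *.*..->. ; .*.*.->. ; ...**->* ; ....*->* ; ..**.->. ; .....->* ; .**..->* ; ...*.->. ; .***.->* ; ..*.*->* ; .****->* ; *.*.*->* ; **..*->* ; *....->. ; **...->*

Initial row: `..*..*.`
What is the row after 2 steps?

***.***

*...*.*
***.***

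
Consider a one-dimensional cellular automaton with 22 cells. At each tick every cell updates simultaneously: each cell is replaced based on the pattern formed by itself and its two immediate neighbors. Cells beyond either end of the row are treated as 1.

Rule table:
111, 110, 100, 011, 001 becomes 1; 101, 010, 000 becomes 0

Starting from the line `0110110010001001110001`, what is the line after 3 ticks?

0110111110001111111011

tick 1: 0110111101010111111011
tick 2: 0110111100000111111011
tick 3: 0110111110001111111011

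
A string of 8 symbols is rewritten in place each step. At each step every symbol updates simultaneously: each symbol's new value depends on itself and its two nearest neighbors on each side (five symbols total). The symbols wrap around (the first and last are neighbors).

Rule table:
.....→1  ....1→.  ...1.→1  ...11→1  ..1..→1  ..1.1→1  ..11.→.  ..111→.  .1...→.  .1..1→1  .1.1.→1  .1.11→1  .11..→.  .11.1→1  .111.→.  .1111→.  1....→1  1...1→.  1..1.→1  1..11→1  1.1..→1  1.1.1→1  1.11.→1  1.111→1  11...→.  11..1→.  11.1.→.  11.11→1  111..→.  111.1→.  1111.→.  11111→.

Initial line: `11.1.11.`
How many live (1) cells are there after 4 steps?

2

step 1: 11.11111
step 2: ..11....
step 3: .1...111
step 4: .1..1...
count of 1: 2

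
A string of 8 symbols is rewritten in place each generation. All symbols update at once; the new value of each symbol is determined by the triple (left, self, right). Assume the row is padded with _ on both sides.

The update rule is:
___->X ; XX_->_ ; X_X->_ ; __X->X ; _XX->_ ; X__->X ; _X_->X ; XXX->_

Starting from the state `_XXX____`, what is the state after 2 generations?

X___XXXX
XXXX____

XXXX____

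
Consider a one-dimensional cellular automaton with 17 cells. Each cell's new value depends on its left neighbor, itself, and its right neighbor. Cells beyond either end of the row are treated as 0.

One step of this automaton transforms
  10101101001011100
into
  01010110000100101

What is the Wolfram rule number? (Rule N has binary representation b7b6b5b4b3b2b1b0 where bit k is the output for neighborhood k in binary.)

position 13: 111 → 0  (bit 7 = 0)
position 5: 110 → 1  (bit 6 = 1)
position 1: 101 → 1  (bit 5 = 1)
position 8: 100 → 0  (bit 4 = 0)
position 4: 011 → 0  (bit 3 = 0)
position 0: 010 → 0  (bit 2 = 0)
position 9: 001 → 0  (bit 1 = 0)
position 16: 000 → 1  (bit 0 = 1)
bits b7..b0 = 01100001 = 97

97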